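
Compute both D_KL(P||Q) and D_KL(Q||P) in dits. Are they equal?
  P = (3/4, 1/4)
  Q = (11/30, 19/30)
D_KL(P||Q) = 0.1322, D_KL(Q||P) = 0.1417

KL divergence is not symmetric: D_KL(P||Q) ≠ D_KL(Q||P) in general.

D_KL(P||Q) = 0.1322 dits
D_KL(Q||P) = 0.1417 dits

No, they are not equal!

This asymmetry is why KL divergence is not a true distance metric.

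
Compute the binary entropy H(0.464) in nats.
0.6906 nats

The binary entropy function is:
H(p) = -p log(p) - (1-p) log(1-p)

H(0.464) = -0.464 × log_e(0.464) - 0.536 × log_e(0.536)
H(0.464) = 0.6906 nats

Note: Binary entropy is maximized at p=0.5 (H=1 bit) and minimized at p=0 or p=1 (H=0).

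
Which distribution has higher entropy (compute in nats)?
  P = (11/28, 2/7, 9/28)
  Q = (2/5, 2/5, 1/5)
P

Computing entropies in nats:
H(P) = 1.0898
H(Q) = 1.0549

Distribution P has higher entropy.

Intuition: The distribution closer to uniform (more spread out) has higher entropy.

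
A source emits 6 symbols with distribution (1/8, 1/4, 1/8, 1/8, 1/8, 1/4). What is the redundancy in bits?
0.0850 bits

Redundancy measures how far a source is from maximum entropy:
R = H_max - H(X)

Maximum entropy for 6 symbols: H_max = log_2(6) = 2.5850 bits
Actual entropy: H(X) = 2.5000 bits
Redundancy: R = 2.5850 - 2.5000 = 0.0850 bits

This redundancy represents potential for compression: the source could be compressed by 0.0850 bits per symbol.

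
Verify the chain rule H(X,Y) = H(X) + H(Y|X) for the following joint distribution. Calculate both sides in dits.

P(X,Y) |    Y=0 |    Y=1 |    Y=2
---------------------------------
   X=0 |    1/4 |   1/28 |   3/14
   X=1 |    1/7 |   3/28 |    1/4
H(X,Y) = 0.7207, H(X) = 0.3010, H(Y|X) = 0.4197 (all in dits)

Chain rule: H(X,Y) = H(X) + H(Y|X)

Left side — joint entropy directly:
H(X,Y) = -Σ p(x,y) log p(x,y) = 0.7207 dits

Right side — compute H(Y|X) from the conditional distributions:
P(X) = (1/2, 1/2), so H(X) = 0.3010 dits
H(Y|X) = Σ_x P(X=x) · H(Y|X=x):
  P(Y|X=0) = (1/2, 1/14, 3/7), H(Y|X=0) = 0.3901, weight P(X=0) = 1/2
  P(Y|X=1) = (2/7, 3/14, 1/2), H(Y|X=1) = 0.4493, weight P(X=1) = 1/2
H(Y|X) = 0.4197 dits

H(X) + H(Y|X) = 0.3010 + 0.4197 = 0.7207 dits

Both sides equal 0.7207 dits. ✓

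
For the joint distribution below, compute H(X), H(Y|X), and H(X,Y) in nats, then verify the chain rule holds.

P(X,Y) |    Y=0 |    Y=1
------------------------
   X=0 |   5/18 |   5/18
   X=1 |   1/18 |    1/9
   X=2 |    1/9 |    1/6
H(X,Y) = 1.6591, H(X) = 0.9810, H(Y|X) = 0.6781 (all in nats)

Chain rule: H(X,Y) = H(X) + H(Y|X)

Left side — joint entropy directly:
H(X,Y) = -Σ p(x,y) log p(x,y) = 1.6591 nats

Right side — compute H(Y|X) from the conditional distributions:
P(X) = (5/9, 1/6, 5/18), so H(X) = 0.9810 nats
H(Y|X) = Σ_x P(X=x) · H(Y|X=x):
  P(Y|X=0) = (1/2, 1/2), H(Y|X=0) = 0.6931, weight P(X=0) = 5/9
  P(Y|X=1) = (1/3, 2/3), H(Y|X=1) = 0.6365, weight P(X=1) = 1/6
  P(Y|X=2) = (2/5, 3/5), H(Y|X=2) = 0.6730, weight P(X=2) = 5/18
H(Y|X) = 0.6781 nats

H(X) + H(Y|X) = 0.9810 + 0.6781 = 1.6591 nats

Both sides equal 1.6591 nats. ✓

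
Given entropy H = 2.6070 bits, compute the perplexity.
6.0924

Perplexity is 2^H (or exp(H) for natural log).

H = 2.6070 bits
Perplexity = 2^2.6070 = 6.0924

Interpretation: The model's uncertainty is equivalent to choosing uniformly among 6.1 options.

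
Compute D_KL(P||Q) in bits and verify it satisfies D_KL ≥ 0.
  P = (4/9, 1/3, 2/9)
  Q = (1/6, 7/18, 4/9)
0.3326 bits

KL divergence satisfies the Gibbs inequality: D_KL(P||Q) ≥ 0 for all distributions P, Q.

D_KL(P||Q) = Σ p(x) log(p(x)/q(x))
Term by term:
  x=0: 4/9 × log_2[(4/9)/(1/6)] = 0.6289
  x=1: 1/3 × log_2[(1/3)/(7/18)] = -0.0741
  x=2: 2/9 × log_2[(2/9)/(4/9)] = -0.2222
D_KL(P||Q) = 0.3326 bits

D_KL(P||Q) = 0.3326 ≥ 0 ✓

This non-negativity is a fundamental property: relative entropy cannot be negative because it measures how different Q is from P.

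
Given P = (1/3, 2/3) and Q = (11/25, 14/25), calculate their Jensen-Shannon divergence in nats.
0.0060 nats

Jensen-Shannon divergence is:
JSD(P||Q) = 0.5 × D_KL(P||M) + 0.5 × D_KL(Q||M)
where M = 0.5 × (P + Q) is the mixture distribution.

M = 0.5 × (1/3, 2/3) + 0.5 × (11/25, 14/25) = (0.386667, 0.613333)

D_KL(P||M) = 0.0061 nats
D_KL(Q||M) = 0.0059 nats

JSD(P||Q) = 0.5 × 0.0061 + 0.5 × 0.0059 = 0.0060 nats

Unlike KL divergence, JSD is symmetric and bounded: 0 ≤ JSD ≤ log(2).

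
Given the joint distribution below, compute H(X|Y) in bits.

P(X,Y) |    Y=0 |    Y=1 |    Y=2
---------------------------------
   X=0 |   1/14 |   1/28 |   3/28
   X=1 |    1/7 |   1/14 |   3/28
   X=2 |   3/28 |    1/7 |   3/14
1.4795 bits

Using the chain rule: H(X|Y) = H(X,Y) - H(Y)

First, compute H(X,Y) = 3.0297 bits

Marginal P(Y) = (9/28, 1/4, 3/7)
H(Y) = 1.5502 bits

H(X|Y) = H(X,Y) - H(Y) = 3.0297 - 1.5502 = 1.4795 bits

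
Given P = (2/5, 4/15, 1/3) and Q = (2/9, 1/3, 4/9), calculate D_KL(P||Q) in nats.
0.0797 nats

KL divergence: D_KL(P||Q) = Σ p(x) log(p(x)/q(x))

Computing term by term:
  x=0: 2/5 × log_e[(2/5)/(2/9)] = 2/5 × 0.5878 = 0.2351
  x=1: 4/15 × log_e[(4/15)/(1/3)] = 4/15 × -0.2231 = -0.0595
  x=2: 1/3 × log_e[(1/3)/(4/9)] = 1/3 × -0.2877 = -0.0959

D_KL(P||Q) = 0.0797 nats

Note: KL divergence is always non-negative and equals 0 iff P = Q.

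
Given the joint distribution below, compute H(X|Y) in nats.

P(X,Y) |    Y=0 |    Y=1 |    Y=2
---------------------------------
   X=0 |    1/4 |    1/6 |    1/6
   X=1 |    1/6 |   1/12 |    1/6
0.6706 nats

Using the chain rule: H(X|Y) = H(X,Y) - H(Y)

First, compute H(X,Y) = 1.7482 nats

Marginal P(Y) = (5/12, 1/4, 1/3)
H(Y) = 1.0776 nats

H(X|Y) = H(X,Y) - H(Y) = 1.7482 - 1.0776 = 0.6706 nats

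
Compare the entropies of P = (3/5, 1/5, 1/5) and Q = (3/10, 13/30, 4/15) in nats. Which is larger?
Q

Computing entropies in nats:
H(P) = 0.9503
H(Q) = 1.0760

Distribution Q has higher entropy.

Intuition: The distribution closer to uniform (more spread out) has higher entropy.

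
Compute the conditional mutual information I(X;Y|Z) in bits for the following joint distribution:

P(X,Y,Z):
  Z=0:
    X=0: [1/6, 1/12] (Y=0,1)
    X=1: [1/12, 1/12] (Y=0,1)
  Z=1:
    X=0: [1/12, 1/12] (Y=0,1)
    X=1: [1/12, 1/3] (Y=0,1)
0.0443 bits

Conditional mutual information: I(X;Y|Z) = H(X|Z) + H(Y|Z) - H(X,Y|Z)

H(Z) = 0.9799
H(X,Z) = 1.8879 → H(X|Z) = 0.9080
H(Y,Z) = 1.8879 → H(Y|Z) = 0.9080
H(X,Y,Z) = 2.7516 → H(X,Y|Z) = 1.7718

I(X;Y|Z) = 0.9080 + 0.9080 - 1.7718 = 0.0443 bits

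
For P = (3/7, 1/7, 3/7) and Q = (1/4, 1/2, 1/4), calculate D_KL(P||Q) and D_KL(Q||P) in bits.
D_KL(P||Q) = 0.4083, D_KL(Q||P) = 0.5149

KL divergence is not symmetric: D_KL(P||Q) ≠ D_KL(Q||P) in general.

D_KL(P||Q) = 0.4083 bits
D_KL(Q||P) = 0.5149 bits

No, they are not equal!

This asymmetry is why KL divergence is not a true distance metric.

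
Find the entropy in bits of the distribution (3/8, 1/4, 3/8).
1.5613 bits

Shannon entropy is H(X) = -Σ p(x) log p(x).

For P = (3/8, 1/4, 3/8):
H = -3/8 × log_2(3/8) -1/4 × log_2(1/4) -3/8 × log_2(3/8)
H = 1.5613 bits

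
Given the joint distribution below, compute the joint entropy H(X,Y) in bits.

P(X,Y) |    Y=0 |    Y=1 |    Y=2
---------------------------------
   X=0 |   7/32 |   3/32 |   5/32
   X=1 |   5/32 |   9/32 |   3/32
2.4716 bits

Joint entropy is H(X,Y) = -Σ_{x,y} p(x,y) log p(x,y).

Summing over all non-zero entries:
H(X,Y) = -[7/32·log_2(7/32) + 3/32·log_2(3/32) + 5/32·log_2(5/32) + 5/32·log_2(5/32) + 9/32·log_2(9/32) + 3/32·log_2(3/32)]
H(X,Y) = 2.4716 bits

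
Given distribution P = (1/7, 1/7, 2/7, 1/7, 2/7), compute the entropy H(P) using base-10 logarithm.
0.6731 dits

Shannon entropy is H(X) = -Σ p(x) log p(x).

For P = (1/7, 1/7, 2/7, 1/7, 2/7):
H = -1/7 × log_10(1/7) -1/7 × log_10(1/7) -2/7 × log_10(2/7) -1/7 × log_10(1/7) -2/7 × log_10(2/7)
H = 0.6731 dits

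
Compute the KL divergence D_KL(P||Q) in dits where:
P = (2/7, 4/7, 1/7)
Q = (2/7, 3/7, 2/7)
0.0284 dits

KL divergence: D_KL(P||Q) = Σ p(x) log(p(x)/q(x))

Computing term by term:
  x=0: 2/7 × log_10[(2/7)/(2/7)] = 2/7 × 0.0000 = 0.0000
  x=1: 4/7 × log_10[(4/7)/(3/7)] = 4/7 × 0.1249 = 0.0714
  x=2: 1/7 × log_10[(1/7)/(2/7)] = 1/7 × -0.3010 = -0.0430

D_KL(P||Q) = 0.0284 dits

Note: KL divergence is always non-negative and equals 0 iff P = Q.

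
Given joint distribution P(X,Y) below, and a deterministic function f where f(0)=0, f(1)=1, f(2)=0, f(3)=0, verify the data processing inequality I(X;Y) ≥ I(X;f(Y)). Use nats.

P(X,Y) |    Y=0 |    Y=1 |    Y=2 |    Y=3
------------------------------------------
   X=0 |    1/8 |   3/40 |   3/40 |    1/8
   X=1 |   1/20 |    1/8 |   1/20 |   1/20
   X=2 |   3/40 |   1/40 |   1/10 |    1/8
I(X;Y) = 0.0715, I(X;f(Y)) = 0.0625, inequality holds: 0.0715 ≥ 0.0625

Data Processing Inequality: For any Markov chain X → Y → Z, we have I(X;Y) ≥ I(X;Z).

Here Z = f(Y) is a deterministic function of Y, forming X → Y → Z.

Original I(X;Y) = 0.0715 nats

After applying f:
P(X,Z) where Z=f(Y):
- P(X,Z=0) = P(X,Y=0) + P(X,Y=2) + P(X,Y=3)
- P(X,Z=1) = P(X,Y=1)

I(X;Z) = I(X;f(Y)) = 0.0625 nats

Verification: 0.0715 ≥ 0.0625 ✓

Information cannot be created by processing; the function f can only lose information about X.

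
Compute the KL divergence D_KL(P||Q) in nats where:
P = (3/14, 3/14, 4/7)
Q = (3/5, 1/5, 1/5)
0.3940 nats

KL divergence: D_KL(P||Q) = Σ p(x) log(p(x)/q(x))

Computing term by term:
  x=0: 3/14 × log_e[(3/14)/(3/5)] = 3/14 × -1.0296 = -0.2206
  x=1: 3/14 × log_e[(3/14)/(1/5)] = 3/14 × 0.0690 = 0.0148
  x=2: 4/7 × log_e[(4/7)/(1/5)] = 4/7 × 1.0498 = 0.5999

D_KL(P||Q) = 0.3940 nats

Note: KL divergence is always non-negative and equals 0 iff P = Q.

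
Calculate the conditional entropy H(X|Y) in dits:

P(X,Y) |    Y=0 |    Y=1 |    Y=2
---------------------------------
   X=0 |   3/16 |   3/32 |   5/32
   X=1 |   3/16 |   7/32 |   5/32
0.2899 dits

Using the chain rule: H(X|Y) = H(X,Y) - H(Y)

First, compute H(X,Y) = 0.7653 dits

Marginal P(Y) = (3/8, 5/16, 5/16)
H(Y) = 0.4755 dits

H(X|Y) = H(X,Y) - H(Y) = 0.7653 - 0.4755 = 0.2899 dits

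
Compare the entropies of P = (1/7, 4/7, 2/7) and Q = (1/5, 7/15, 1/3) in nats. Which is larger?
Q

Computing entropies in nats:
H(P) = 0.9557
H(Q) = 1.0438

Distribution Q has higher entropy.

Intuition: The distribution closer to uniform (more spread out) has higher entropy.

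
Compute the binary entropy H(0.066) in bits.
0.3508 bits

The binary entropy function is:
H(p) = -p log(p) - (1-p) log(1-p)

H(0.066) = -0.066 × log_2(0.066) - 0.934 × log_2(0.934)
H(0.066) = 0.3508 bits

Note: Binary entropy is maximized at p=0.5 (H=1 bit) and minimized at p=0 or p=1 (H=0).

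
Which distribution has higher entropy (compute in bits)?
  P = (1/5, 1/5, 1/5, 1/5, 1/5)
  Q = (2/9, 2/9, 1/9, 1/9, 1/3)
P

Computing entropies in bits:
H(P) = 2.3219
H(Q) = 2.1972

Distribution P has higher entropy.

Intuition: The distribution closer to uniform (more spread out) has higher entropy.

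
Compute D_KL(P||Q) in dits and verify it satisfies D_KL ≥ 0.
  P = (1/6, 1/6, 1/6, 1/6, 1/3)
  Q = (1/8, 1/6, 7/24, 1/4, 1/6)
0.0513 dits

KL divergence satisfies the Gibbs inequality: D_KL(P||Q) ≥ 0 for all distributions P, Q.

D_KL(P||Q) = Σ p(x) log(p(x)/q(x))
Term by term:
  x=0: 1/6 × log_10[(1/6)/(1/8)] = 0.0208
  x=1: 1/6 × log_10[(1/6)/(1/6)] = 0.0000
  x=2: 1/6 × log_10[(1/6)/(7/24)] = -0.0405
  x=3: 1/6 × log_10[(1/6)/(1/4)] = -0.0293
  x=4: 1/3 × log_10[(1/3)/(1/6)] = 0.1003
D_KL(P||Q) = 0.0513 dits

D_KL(P||Q) = 0.0513 ≥ 0 ✓

This non-negativity is a fundamental property: relative entropy cannot be negative because it measures how different Q is from P.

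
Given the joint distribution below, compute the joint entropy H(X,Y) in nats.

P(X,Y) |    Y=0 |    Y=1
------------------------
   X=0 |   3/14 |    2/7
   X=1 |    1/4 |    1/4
1.3812 nats

Joint entropy is H(X,Y) = -Σ_{x,y} p(x,y) log p(x,y).

Summing over all non-zero entries:
H(X,Y) = -[3/14·log_e(3/14) + 2/7·log_e(2/7) + 1/4·log_e(1/4) + 1/4·log_e(1/4)]
H(X,Y) = 1.3812 nats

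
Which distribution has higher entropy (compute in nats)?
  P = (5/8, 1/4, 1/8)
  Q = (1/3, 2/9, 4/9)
Q

Computing entropies in nats:
H(P) = 0.9003
H(Q) = 1.0609

Distribution Q has higher entropy.

Intuition: The distribution closer to uniform (more spread out) has higher entropy.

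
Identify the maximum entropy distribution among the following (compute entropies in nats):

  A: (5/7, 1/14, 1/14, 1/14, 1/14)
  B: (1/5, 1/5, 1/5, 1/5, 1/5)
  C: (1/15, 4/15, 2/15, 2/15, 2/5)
B

For a discrete distribution over n outcomes, entropy is maximized by the uniform distribution.

Computing entropies:
H(A) = 0.9944 nats
H(B) = 1.6094 nats
H(C) = 1.4368 nats

The uniform distribution (where all probabilities equal 1/5) achieves the maximum entropy of log_e(5) = 1.6094 nats.

Distribution B has the highest entropy.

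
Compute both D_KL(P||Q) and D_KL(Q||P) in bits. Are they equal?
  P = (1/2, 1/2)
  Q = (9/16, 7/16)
D_KL(P||Q) = 0.0114, D_KL(Q||P) = 0.0113

KL divergence is not symmetric: D_KL(P||Q) ≠ D_KL(Q||P) in general.

D_KL(P||Q) = 0.0114 bits
D_KL(Q||P) = 0.0113 bits

No, they are not equal!

This asymmetry is why KL divergence is not a true distance metric.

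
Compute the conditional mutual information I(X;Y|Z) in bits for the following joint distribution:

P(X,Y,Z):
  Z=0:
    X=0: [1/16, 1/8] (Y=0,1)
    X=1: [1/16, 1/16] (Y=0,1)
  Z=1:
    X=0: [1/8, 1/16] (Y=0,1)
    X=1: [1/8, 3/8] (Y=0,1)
0.0786 bits

Conditional mutual information: I(X;Y|Z) = H(X|Z) + H(Y|Z) - H(X,Y|Z)

H(Z) = 0.8960
H(X,Z) = 1.7806 → H(X|Z) = 0.8846
H(Y,Z) = 1.8496 → H(Y|Z) = 0.9536
H(X,Y,Z) = 2.6556 → H(X,Y|Z) = 1.7596

I(X;Y|Z) = 0.8846 + 0.9536 - 1.7596 = 0.0786 bits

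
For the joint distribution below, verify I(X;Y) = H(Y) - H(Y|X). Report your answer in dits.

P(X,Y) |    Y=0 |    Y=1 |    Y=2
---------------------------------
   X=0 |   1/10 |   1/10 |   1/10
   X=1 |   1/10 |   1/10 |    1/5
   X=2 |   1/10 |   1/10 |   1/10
I(X;Y) = 0.0060 dits

Mutual information has multiple equivalent forms:
- I(X;Y) = H(X) - H(X|Y)
- I(X;Y) = H(Y) - H(Y|X)
- I(X;Y) = H(X) + H(Y) - H(X,Y)

Computing all quantities:
H(X) = 0.4729, H(Y) = 0.4729, H(X,Y) = 0.9398
H(X|Y) = 0.4669, H(Y|X) = 0.4669

Verification:
H(X) - H(X|Y) = 0.4729 - 0.4669 = 0.0060
H(Y) - H(Y|X) = 0.4729 - 0.4669 = 0.0060
H(X) + H(Y) - H(X,Y) = 0.4729 + 0.4729 - 0.9398 = 0.0060

All forms give I(X;Y) = 0.0060 dits. ✓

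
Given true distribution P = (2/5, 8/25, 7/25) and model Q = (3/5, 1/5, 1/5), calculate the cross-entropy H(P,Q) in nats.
1.1700 nats

Cross-entropy: H(P,Q) = -Σ p(x) log q(x)

Alternatively: H(P,Q) = H(P) + D_KL(P||Q)
H(P) = 1.0876 nats
D_KL(P||Q) = 0.0824 nats

H(P,Q) = 1.0876 + 0.0824 = 1.1700 nats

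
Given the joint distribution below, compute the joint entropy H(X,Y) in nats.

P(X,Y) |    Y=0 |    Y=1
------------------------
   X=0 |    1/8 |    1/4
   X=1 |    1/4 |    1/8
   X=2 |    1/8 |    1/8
1.7329 nats

Joint entropy is H(X,Y) = -Σ_{x,y} p(x,y) log p(x,y).

Summing over all non-zero entries:
H(X,Y) = -[1/8·log_e(1/8) + 1/4·log_e(1/4) + 1/4·log_e(1/4) + 1/8·log_e(1/8) + 1/8·log_e(1/8) + 1/8·log_e(1/8)]
H(X,Y) = 1.7329 nats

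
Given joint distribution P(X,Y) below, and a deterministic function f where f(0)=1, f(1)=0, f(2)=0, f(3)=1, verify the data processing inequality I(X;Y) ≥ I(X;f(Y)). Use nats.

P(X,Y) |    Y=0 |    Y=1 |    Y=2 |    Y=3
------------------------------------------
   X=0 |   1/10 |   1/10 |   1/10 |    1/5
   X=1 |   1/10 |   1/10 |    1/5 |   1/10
I(X;Y) = 0.0340, I(X;f(Y)) = 0.0201, inequality holds: 0.0340 ≥ 0.0201

Data Processing Inequality: For any Markov chain X → Y → Z, we have I(X;Y) ≥ I(X;Z).

Here Z = f(Y) is a deterministic function of Y, forming X → Y → Z.

Original I(X;Y) = 0.0340 nats

After applying f:
P(X,Z) where Z=f(Y):
- P(X,Z=0) = P(X,Y=1) + P(X,Y=2)
- P(X,Z=1) = P(X,Y=0) + P(X,Y=3)

I(X;Z) = I(X;f(Y)) = 0.0201 nats

Verification: 0.0340 ≥ 0.0201 ✓

Information cannot be created by processing; the function f can only lose information about X.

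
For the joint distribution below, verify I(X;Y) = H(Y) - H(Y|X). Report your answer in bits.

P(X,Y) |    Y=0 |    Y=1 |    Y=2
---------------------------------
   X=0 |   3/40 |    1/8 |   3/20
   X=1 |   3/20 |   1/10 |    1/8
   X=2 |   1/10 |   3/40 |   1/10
I(X;Y) = 0.0234 bits

Mutual information has multiple equivalent forms:
- I(X;Y) = H(X) - H(X|Y)
- I(X;Y) = H(Y) - H(Y|X)
- I(X;Y) = H(X) + H(Y) - H(X,Y)

Computing all quantities:
H(X) = 1.5729, H(Y) = 1.5787, H(X,Y) = 3.1282
H(X|Y) = 1.5495, H(Y|X) = 1.5553

Verification:
H(X) - H(X|Y) = 1.5729 - 1.5495 = 0.0234
H(Y) - H(Y|X) = 1.5787 - 1.5553 = 0.0234
H(X) + H(Y) - H(X,Y) = 1.5729 + 1.5787 - 3.1282 = 0.0234

All forms give I(X;Y) = 0.0234 bits. ✓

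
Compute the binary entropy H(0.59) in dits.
0.2940 dits

The binary entropy function is:
H(p) = -p log(p) - (1-p) log(1-p)

H(0.59) = -0.59 × log_10(0.59) - 0.41 × log_10(0.41)
H(0.59) = 0.2940 dits

Note: Binary entropy is maximized at p=0.5 (H=1 bit) and minimized at p=0 or p=1 (H=0).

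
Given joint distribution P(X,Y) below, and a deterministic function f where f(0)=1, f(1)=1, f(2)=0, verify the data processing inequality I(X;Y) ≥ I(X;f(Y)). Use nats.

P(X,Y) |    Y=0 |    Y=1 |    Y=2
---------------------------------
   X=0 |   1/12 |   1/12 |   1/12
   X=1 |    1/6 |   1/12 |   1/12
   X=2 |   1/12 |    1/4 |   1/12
I(X;Y) = 0.0604, I(X;f(Y)) = 0.0073, inequality holds: 0.0604 ≥ 0.0073

Data Processing Inequality: For any Markov chain X → Y → Z, we have I(X;Y) ≥ I(X;Z).

Here Z = f(Y) is a deterministic function of Y, forming X → Y → Z.

Original I(X;Y) = 0.0604 nats

After applying f:
P(X,Z) where Z=f(Y):
- P(X,Z=0) = P(X,Y=2)
- P(X,Z=1) = P(X,Y=0) + P(X,Y=1)

I(X;Z) = I(X;f(Y)) = 0.0073 nats

Verification: 0.0604 ≥ 0.0073 ✓

Information cannot be created by processing; the function f can only lose information about X.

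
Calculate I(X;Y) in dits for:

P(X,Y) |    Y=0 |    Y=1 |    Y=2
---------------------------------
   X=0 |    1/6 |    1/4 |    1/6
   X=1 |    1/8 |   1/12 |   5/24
0.0152 dits

Mutual information: I(X;Y) = H(X) + H(Y) - H(X,Y)

Marginals:
P(X) = (7/12, 5/12), H(X) = 0.2950 dits
P(Y) = (7/24, 1/3, 3/8), H(Y) = 0.4749 dits

Joint entropy: H(X,Y) = 0.7546 dits

I(X;Y) = 0.2950 + 0.4749 - 0.7546 = 0.0152 dits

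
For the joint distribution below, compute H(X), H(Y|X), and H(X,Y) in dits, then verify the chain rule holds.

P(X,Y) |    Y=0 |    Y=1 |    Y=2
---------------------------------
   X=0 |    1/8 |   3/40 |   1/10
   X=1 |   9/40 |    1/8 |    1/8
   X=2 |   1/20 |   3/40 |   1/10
H(X,Y) = 0.9182, H(X) = 0.4562, H(Y|X) = 0.4620 (all in dits)

Chain rule: H(X,Y) = H(X) + H(Y|X)

Left side — joint entropy directly:
H(X,Y) = -Σ p(x,y) log p(x,y) = 0.9182 dits

Right side — compute H(Y|X) from the conditional distributions:
P(X) = (3/10, 19/40, 9/40), so H(X) = 0.4562 dits
H(Y|X) = Σ_x P(X=x) · H(Y|X=x):
  P(Y|X=0) = (5/12, 1/4, 1/3), H(Y|X=0) = 0.4680, weight P(X=0) = 3/10
  P(Y|X=1) = (9/19, 5/19, 5/19), H(Y|X=1) = 0.4589, weight P(X=1) = 19/40
  P(Y|X=2) = (2/9, 1/3, 4/9), H(Y|X=2) = 0.4607, weight P(X=2) = 9/40
H(Y|X) = 0.4620 dits

H(X) + H(Y|X) = 0.4562 + 0.4620 = 0.9182 dits

Both sides equal 0.9182 dits. ✓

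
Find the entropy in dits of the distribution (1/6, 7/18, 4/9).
0.4457 dits

Shannon entropy is H(X) = -Σ p(x) log p(x).

For P = (1/6, 7/18, 4/9):
H = -1/6 × log_10(1/6) -7/18 × log_10(7/18) -4/9 × log_10(4/9)
H = 0.4457 dits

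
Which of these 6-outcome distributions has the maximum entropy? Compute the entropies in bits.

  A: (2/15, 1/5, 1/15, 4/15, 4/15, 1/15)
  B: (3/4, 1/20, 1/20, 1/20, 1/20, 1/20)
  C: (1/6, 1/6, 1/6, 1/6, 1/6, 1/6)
C

For a discrete distribution over n outcomes, entropy is maximized by the uniform distribution.

Computing entropies:
H(A) = 2.3899 bits
H(B) = 1.3918 bits
H(C) = 2.5850 bits

The uniform distribution (where all probabilities equal 1/6) achieves the maximum entropy of log_2(6) = 2.5850 bits.

Distribution C has the highest entropy.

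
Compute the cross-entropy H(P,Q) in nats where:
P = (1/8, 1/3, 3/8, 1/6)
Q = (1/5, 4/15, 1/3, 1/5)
1.3220 nats

Cross-entropy: H(P,Q) = -Σ p(x) log q(x)

Alternatively: H(P,Q) = H(P) + D_KL(P||Q)
H(P) = 1.2926 nats
D_KL(P||Q) = 0.0294 nats

H(P,Q) = 1.2926 + 0.0294 = 1.3220 nats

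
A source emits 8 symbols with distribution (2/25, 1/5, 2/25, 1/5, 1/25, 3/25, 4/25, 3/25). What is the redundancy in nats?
0.1007 nats

Redundancy measures how far a source is from maximum entropy:
R = H_max - H(X)

Maximum entropy for 8 symbols: H_max = log_e(8) = 2.0794 nats
Actual entropy: H(X) = 1.9787 nats
Redundancy: R = 2.0794 - 1.9787 = 0.1007 nats

This redundancy represents potential for compression: the source could be compressed by 0.1007 nats per symbol.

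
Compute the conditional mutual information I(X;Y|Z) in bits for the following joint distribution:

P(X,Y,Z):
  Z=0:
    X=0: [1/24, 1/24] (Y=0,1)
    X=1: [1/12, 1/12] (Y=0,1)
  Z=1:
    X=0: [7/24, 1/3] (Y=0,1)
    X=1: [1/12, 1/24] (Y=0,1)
0.0122 bits

Conditional mutual information: I(X;Y|Z) = H(X|Z) + H(Y|Z) - H(X,Y|Z)

H(Z) = 0.8113
H(X,Z) = 1.5284 → H(X|Z) = 0.7171
H(Y,Z) = 1.8113 → H(Y|Z) = 1.0000
H(X,Y,Z) = 2.5162 → H(X,Y|Z) = 1.7049

I(X;Y|Z) = 0.7171 + 1.0000 - 1.7049 = 0.0122 bits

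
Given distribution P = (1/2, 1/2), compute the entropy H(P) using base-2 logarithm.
1.0000 bits

Shannon entropy is H(X) = -Σ p(x) log p(x).

For P = (1/2, 1/2):
H = -1/2 × log_2(1/2) -1/2 × log_2(1/2)
H = 1.0000 bits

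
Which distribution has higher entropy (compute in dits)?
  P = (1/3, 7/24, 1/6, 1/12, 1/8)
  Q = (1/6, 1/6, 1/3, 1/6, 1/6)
Q

Computing entropies in dits:
H(P) = 0.6476
H(Q) = 0.6778

Distribution Q has higher entropy.

Intuition: The distribution closer to uniform (more spread out) has higher entropy.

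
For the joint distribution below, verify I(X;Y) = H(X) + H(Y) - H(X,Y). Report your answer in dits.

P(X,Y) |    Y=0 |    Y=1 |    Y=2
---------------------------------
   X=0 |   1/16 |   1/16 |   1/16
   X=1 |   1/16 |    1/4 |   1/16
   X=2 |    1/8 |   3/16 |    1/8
I(X;Y) = 0.0158 dits

Mutual information has multiple equivalent forms:
- I(X;Y) = H(X) - H(X|Y)
- I(X;Y) = H(Y) - H(Y|X)
- I(X;Y) = H(X) + H(Y) - H(X,Y)

Computing all quantities:
H(X) = 0.4531, H(Y) = 0.4515, H(X,Y) = 0.8889
H(X|Y) = 0.4373, H(Y|X) = 0.4358

Verification:
H(X) - H(X|Y) = 0.4531 - 0.4373 = 0.0158
H(Y) - H(Y|X) = 0.4515 - 0.4358 = 0.0158
H(X) + H(Y) - H(X,Y) = 0.4531 + 0.4515 - 0.8889 = 0.0158

All forms give I(X;Y) = 0.0158 dits. ✓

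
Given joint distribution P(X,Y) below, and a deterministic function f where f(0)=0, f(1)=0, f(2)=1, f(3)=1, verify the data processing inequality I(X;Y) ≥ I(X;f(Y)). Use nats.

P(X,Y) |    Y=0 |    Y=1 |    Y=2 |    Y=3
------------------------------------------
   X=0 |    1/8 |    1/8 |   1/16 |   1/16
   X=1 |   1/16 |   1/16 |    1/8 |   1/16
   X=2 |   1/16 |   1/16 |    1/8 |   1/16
I(X;Y) = 0.0393, I(X;f(Y)) = 0.0338, inequality holds: 0.0393 ≥ 0.0338

Data Processing Inequality: For any Markov chain X → Y → Z, we have I(X;Y) ≥ I(X;Z).

Here Z = f(Y) is a deterministic function of Y, forming X → Y → Z.

Original I(X;Y) = 0.0393 nats

After applying f:
P(X,Z) where Z=f(Y):
- P(X,Z=0) = P(X,Y=0) + P(X,Y=1)
- P(X,Z=1) = P(X,Y=2) + P(X,Y=3)

I(X;Z) = I(X;f(Y)) = 0.0338 nats

Verification: 0.0393 ≥ 0.0338 ✓

Information cannot be created by processing; the function f can only lose information about X.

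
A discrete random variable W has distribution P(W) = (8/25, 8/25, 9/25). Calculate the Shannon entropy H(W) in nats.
1.0970 nats

Shannon entropy is H(X) = -Σ p(x) log p(x).

For P = (8/25, 8/25, 9/25):
H = -8/25 × log_e(8/25) -8/25 × log_e(8/25) -9/25 × log_e(9/25)
H = 1.0970 nats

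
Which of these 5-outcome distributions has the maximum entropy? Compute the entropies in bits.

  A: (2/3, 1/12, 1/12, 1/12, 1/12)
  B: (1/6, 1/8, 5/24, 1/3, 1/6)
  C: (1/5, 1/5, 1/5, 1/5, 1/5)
C

For a discrete distribution over n outcomes, entropy is maximized by the uniform distribution.

Computing entropies:
H(A) = 1.5850 bits
H(B) = 2.2364 bits
H(C) = 2.3219 bits

The uniform distribution (where all probabilities equal 1/5) achieves the maximum entropy of log_2(5) = 2.3219 bits.

Distribution C has the highest entropy.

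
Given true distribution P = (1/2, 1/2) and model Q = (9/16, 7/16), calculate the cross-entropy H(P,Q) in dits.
0.3044 dits

Cross-entropy: H(P,Q) = -Σ p(x) log q(x)

Alternatively: H(P,Q) = H(P) + D_KL(P||Q)
H(P) = 0.3010 dits
D_KL(P||Q) = 0.0034 dits

H(P,Q) = 0.3010 + 0.0034 = 0.3044 dits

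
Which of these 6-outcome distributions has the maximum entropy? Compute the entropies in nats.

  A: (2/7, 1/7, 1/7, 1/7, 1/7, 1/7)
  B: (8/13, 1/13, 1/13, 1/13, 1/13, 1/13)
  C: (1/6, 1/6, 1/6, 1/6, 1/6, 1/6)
C

For a discrete distribution over n outcomes, entropy is maximized by the uniform distribution.

Computing entropies:
H(A) = 1.7479 nats
H(B) = 1.2853 nats
H(C) = 1.7918 nats

The uniform distribution (where all probabilities equal 1/6) achieves the maximum entropy of log_e(6) = 1.7918 nats.

Distribution C has the highest entropy.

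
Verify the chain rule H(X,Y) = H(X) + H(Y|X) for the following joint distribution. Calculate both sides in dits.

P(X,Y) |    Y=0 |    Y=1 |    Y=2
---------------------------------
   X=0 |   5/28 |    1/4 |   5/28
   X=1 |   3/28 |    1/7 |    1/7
H(X,Y) = 0.7631, H(X) = 0.2910, H(Y|X) = 0.4721 (all in dits)

Chain rule: H(X,Y) = H(X) + H(Y|X)

Left side — joint entropy directly:
H(X,Y) = -Σ p(x,y) log p(x,y) = 0.7631 dits

Right side — compute H(Y|X) from the conditional distributions:
P(X) = (17/28, 11/28), so H(X) = 0.2910 dits
H(Y|X) = Σ_x P(X=x) · H(Y|X=x):
  P(Y|X=0) = (5/17, 7/17, 5/17), H(Y|X=0) = 0.4713, weight P(X=0) = 17/28
  P(Y|X=1) = (3/11, 4/11, 4/11), H(Y|X=1) = 0.4734, weight P(X=1) = 11/28
H(Y|X) = 0.4721 dits

H(X) + H(Y|X) = 0.2910 + 0.4721 = 0.7631 dits

Both sides equal 0.7631 dits. ✓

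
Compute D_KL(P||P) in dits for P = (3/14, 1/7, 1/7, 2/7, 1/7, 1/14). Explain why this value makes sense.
0.0000 dits

KL divergence satisfies the Gibbs inequality: D_KL(P||Q) ≥ 0 for all distributions P, Q.

D_KL(P||Q) = Σ p(x) log(p(x)/q(x))
Each term is p(x) × log_10(p(x)/p(x)) = p(x) × log_10(1) = 0, so the sum is 0.
D_KL(P||Q) = 0.0000 dits

When P = Q, the KL divergence is exactly 0, as there is no 'divergence' between identical distributions.

This non-negativity is a fundamental property: relative entropy cannot be negative because it measures how different Q is from P.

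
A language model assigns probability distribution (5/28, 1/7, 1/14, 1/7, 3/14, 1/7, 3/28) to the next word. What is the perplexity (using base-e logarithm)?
6.6826

Perplexity is e^H (or exp(H) for natural log).

First, H = -Σ p log p = 1.8995 nats
Perplexity = e^1.8995 = 6.6826

Interpretation: The model's uncertainty is equivalent to choosing uniformly among 6.7 options.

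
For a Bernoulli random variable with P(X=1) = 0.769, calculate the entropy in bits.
0.7798 bits

The binary entropy function is:
H(p) = -p log(p) - (1-p) log(1-p)

H(0.769) = -0.769 × log_2(0.769) - 0.231 × log_2(0.231)
H(0.769) = 0.7798 bits

Note: Binary entropy is maximized at p=0.5 (H=1 bit) and minimized at p=0 or p=1 (H=0).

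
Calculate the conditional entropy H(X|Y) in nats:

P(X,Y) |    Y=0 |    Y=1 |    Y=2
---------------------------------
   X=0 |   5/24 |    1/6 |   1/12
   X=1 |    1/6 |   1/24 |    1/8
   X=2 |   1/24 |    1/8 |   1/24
0.9707 nats

Using the chain rule: H(X|Y) = H(X,Y) - H(Y)

First, compute H(X,Y) = 2.0482 nats

Marginal P(Y) = (5/12, 1/3, 1/4)
H(Y) = 1.0776 nats

H(X|Y) = H(X,Y) - H(Y) = 2.0482 - 1.0776 = 0.9707 nats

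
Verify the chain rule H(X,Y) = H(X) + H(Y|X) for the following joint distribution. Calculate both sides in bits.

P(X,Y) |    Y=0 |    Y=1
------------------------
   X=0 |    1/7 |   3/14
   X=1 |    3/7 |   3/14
H(X,Y) = 1.8774, H(X) = 0.9403, H(Y|X) = 0.9371 (all in bits)

Chain rule: H(X,Y) = H(X) + H(Y|X)

Left side — joint entropy directly:
H(X,Y) = -Σ p(x,y) log p(x,y) = 1.8774 bits

Right side — compute H(Y|X) from the conditional distributions:
P(X) = (5/14, 9/14), so H(X) = 0.9403 bits
H(Y|X) = Σ_x P(X=x) · H(Y|X=x):
  P(Y|X=0) = (2/5, 3/5), H(Y|X=0) = 0.9710, weight P(X=0) = 5/14
  P(Y|X=1) = (2/3, 1/3), H(Y|X=1) = 0.9183, weight P(X=1) = 9/14
H(Y|X) = 0.9371 bits

H(X) + H(Y|X) = 0.9403 + 0.9371 = 1.8774 bits

Both sides equal 1.8774 bits. ✓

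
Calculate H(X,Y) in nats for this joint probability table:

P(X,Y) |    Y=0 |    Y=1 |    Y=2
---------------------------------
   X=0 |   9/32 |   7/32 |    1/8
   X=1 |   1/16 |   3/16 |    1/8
1.6962 nats

Joint entropy is H(X,Y) = -Σ_{x,y} p(x,y) log p(x,y).

Summing over all non-zero entries:
H(X,Y) = -[9/32·log_e(9/32) + 7/32·log_e(7/32) + 1/8·log_e(1/8) + 1/16·log_e(1/16) + 3/16·log_e(3/16) + 1/8·log_e(1/8)]
H(X,Y) = 1.6962 nats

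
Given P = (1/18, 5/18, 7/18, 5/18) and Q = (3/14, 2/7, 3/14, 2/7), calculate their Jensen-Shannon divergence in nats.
0.0378 nats

Jensen-Shannon divergence is:
JSD(P||Q) = 0.5 × D_KL(P||M) + 0.5 × D_KL(Q||M)
where M = 0.5 × (P + Q) is the mixture distribution.

M = 0.5 × (1/18, 5/18, 7/18, 5/18) + 0.5 × (3/14, 2/7, 3/14, 2/7) = (0.134921, 0.281746, 0.301587, 0.281746)

D_KL(P||M) = 0.0417 nats
D_KL(Q||M) = 0.0339 nats

JSD(P||Q) = 0.5 × 0.0417 + 0.5 × 0.0339 = 0.0378 nats

Unlike KL divergence, JSD is symmetric and bounded: 0 ≤ JSD ≤ log(2).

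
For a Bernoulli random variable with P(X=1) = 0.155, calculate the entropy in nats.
0.4313 nats

The binary entropy function is:
H(p) = -p log(p) - (1-p) log(1-p)

H(0.155) = -0.155 × log_e(0.155) - 0.845 × log_e(0.845)
H(0.155) = 0.4313 nats

Note: Binary entropy is maximized at p=0.5 (H=1 bit) and minimized at p=0 or p=1 (H=0).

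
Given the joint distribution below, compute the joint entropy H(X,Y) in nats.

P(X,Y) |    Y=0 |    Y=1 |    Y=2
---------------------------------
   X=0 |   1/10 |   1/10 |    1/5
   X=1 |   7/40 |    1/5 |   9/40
1.7449 nats

Joint entropy is H(X,Y) = -Σ_{x,y} p(x,y) log p(x,y).

Summing over all non-zero entries:
H(X,Y) = -[1/10·log_e(1/10) + 1/10·log_e(1/10) + 1/5·log_e(1/5) + 7/40·log_e(7/40) + 1/5·log_e(1/5) + 9/40·log_e(9/40)]
H(X,Y) = 1.7449 nats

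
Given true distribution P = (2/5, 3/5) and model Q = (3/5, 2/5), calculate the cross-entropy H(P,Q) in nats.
0.7541 nats

Cross-entropy: H(P,Q) = -Σ p(x) log q(x)

Alternatively: H(P,Q) = H(P) + D_KL(P||Q)
H(P) = 0.6730 nats
D_KL(P||Q) = 0.0811 nats

H(P,Q) = 0.6730 + 0.0811 = 0.7541 nats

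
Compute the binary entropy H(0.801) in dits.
0.2167 dits

The binary entropy function is:
H(p) = -p log(p) - (1-p) log(1-p)

H(0.801) = -0.801 × log_10(0.801) - 0.199 × log_10(0.199)
H(0.801) = 0.2167 dits

Note: Binary entropy is maximized at p=0.5 (H=1 bit) and minimized at p=0 or p=1 (H=0).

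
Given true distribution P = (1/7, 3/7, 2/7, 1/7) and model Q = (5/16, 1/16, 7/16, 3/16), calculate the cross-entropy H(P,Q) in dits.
0.7947 dits

Cross-entropy: H(P,Q) = -Σ p(x) log q(x)

Alternatively: H(P,Q) = H(P) + D_KL(P||Q)
H(P) = 0.5546 dits
D_KL(P||Q) = 0.2400 dits

H(P,Q) = 0.5546 + 0.2400 = 0.7947 dits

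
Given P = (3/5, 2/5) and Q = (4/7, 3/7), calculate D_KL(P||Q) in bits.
0.0024 bits

KL divergence: D_KL(P||Q) = Σ p(x) log(p(x)/q(x))

Computing term by term:
  x=0: 3/5 × log_2[(3/5)/(4/7)] = 3/5 × 0.0704 = 0.0422
  x=1: 2/5 × log_2[(2/5)/(3/7)] = 2/5 × -0.0995 = -0.0398

D_KL(P||Q) = 0.0024 bits

Note: KL divergence is always non-negative and equals 0 iff P = Q.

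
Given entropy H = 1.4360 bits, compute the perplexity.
2.7057

Perplexity is 2^H (or exp(H) for natural log).

H = 1.4360 bits
Perplexity = 2^1.4360 = 2.7057

Interpretation: The model's uncertainty is equivalent to choosing uniformly among 2.7 options.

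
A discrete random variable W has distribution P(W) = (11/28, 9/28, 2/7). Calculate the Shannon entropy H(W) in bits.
1.5722 bits

Shannon entropy is H(X) = -Σ p(x) log p(x).

For P = (11/28, 9/28, 2/7):
H = -11/28 × log_2(11/28) -9/28 × log_2(9/28) -2/7 × log_2(2/7)
H = 1.5722 bits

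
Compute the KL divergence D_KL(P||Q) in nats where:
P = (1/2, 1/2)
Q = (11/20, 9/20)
0.0050 nats

KL divergence: D_KL(P||Q) = Σ p(x) log(p(x)/q(x))

Computing term by term:
  x=0: 1/2 × log_e[(1/2)/(11/20)] = 1/2 × -0.0953 = -0.0477
  x=1: 1/2 × log_e[(1/2)/(9/20)] = 1/2 × 0.1054 = 0.0527

D_KL(P||Q) = 0.0050 nats

Note: KL divergence is always non-negative and equals 0 iff P = Q.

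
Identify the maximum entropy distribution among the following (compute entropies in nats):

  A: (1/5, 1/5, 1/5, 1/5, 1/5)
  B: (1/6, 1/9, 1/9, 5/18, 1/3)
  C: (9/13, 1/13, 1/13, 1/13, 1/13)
A

For a discrete distribution over n outcomes, entropy is maximized by the uniform distribution.

Computing entropies:
H(A) = 1.6094 nats
H(B) = 1.5089 nats
H(C) = 1.0438 nats

The uniform distribution (where all probabilities equal 1/5) achieves the maximum entropy of log_e(5) = 1.6094 nats.

Distribution A has the highest entropy.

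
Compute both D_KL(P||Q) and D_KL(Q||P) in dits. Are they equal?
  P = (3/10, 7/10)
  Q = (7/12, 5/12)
D_KL(P||Q) = 0.0711, D_KL(Q||P) = 0.0746

KL divergence is not symmetric: D_KL(P||Q) ≠ D_KL(Q||P) in general.

D_KL(P||Q) = 0.0711 dits
D_KL(Q||P) = 0.0746 dits

No, they are not equal!

This asymmetry is why KL divergence is not a true distance metric.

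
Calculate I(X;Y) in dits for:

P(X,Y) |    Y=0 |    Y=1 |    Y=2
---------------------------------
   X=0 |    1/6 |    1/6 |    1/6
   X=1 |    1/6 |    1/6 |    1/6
0.0000 dits

Mutual information: I(X;Y) = H(X) + H(Y) - H(X,Y)

Marginals:
P(X) = (1/2, 1/2), H(X) = 0.3010 dits
P(Y) = (1/3, 1/3, 1/3), H(Y) = 0.4771 dits

Joint entropy: H(X,Y) = 0.7782 dits

I(X;Y) = 0.3010 + 0.4771 - 0.7782 = 0.0000 dits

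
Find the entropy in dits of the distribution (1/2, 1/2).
0.3010 dits

Shannon entropy is H(X) = -Σ p(x) log p(x).

For P = (1/2, 1/2):
H = -1/2 × log_10(1/2) -1/2 × log_10(1/2)
H = 0.3010 dits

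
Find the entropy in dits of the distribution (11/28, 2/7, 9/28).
0.4733 dits

Shannon entropy is H(X) = -Σ p(x) log p(x).

For P = (11/28, 2/7, 9/28):
H = -11/28 × log_10(11/28) -2/7 × log_10(2/7) -9/28 × log_10(9/28)
H = 0.4733 dits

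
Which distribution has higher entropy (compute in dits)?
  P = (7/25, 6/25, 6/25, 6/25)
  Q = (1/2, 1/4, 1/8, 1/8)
P

Computing entropies in dits:
H(P) = 0.6010
H(Q) = 0.5268

Distribution P has higher entropy.

Intuition: The distribution closer to uniform (more spread out) has higher entropy.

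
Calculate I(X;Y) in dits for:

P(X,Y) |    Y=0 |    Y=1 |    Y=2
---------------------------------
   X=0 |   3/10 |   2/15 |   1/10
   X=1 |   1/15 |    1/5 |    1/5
0.0442 dits

Mutual information: I(X;Y) = H(X) + H(Y) - H(X,Y)

Marginals:
P(X) = (8/15, 7/15), H(X) = 0.3001 dits
P(Y) = (11/30, 1/3, 3/10), H(Y) = 0.4757 dits

Joint entropy: H(X,Y) = 0.7315 dits

I(X;Y) = 0.3001 + 0.4757 - 0.7315 = 0.0442 dits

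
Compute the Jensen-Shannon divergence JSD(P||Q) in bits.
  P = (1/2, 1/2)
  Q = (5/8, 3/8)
0.0115 bits

Jensen-Shannon divergence is:
JSD(P||Q) = 0.5 × D_KL(P||M) + 0.5 × D_KL(Q||M)
where M = 0.5 × (P + Q) is the mixture distribution.

M = 0.5 × (1/2, 1/2) + 0.5 × (5/8, 3/8) = (9/16, 7/16)

D_KL(P||M) = 0.0114 bits
D_KL(Q||M) = 0.0116 bits

JSD(P||Q) = 0.5 × 0.0114 + 0.5 × 0.0116 = 0.0115 bits

Unlike KL divergence, JSD is symmetric and bounded: 0 ≤ JSD ≤ log(2).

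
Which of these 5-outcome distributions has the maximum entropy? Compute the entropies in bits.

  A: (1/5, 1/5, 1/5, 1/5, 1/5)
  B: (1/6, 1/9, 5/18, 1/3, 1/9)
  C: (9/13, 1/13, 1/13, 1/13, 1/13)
A

For a discrete distribution over n outcomes, entropy is maximized by the uniform distribution.

Computing entropies:
H(A) = 2.3219 bits
H(B) = 2.1769 bits
H(C) = 1.5059 bits

The uniform distribution (where all probabilities equal 1/5) achieves the maximum entropy of log_2(5) = 2.3219 bits.

Distribution A has the highest entropy.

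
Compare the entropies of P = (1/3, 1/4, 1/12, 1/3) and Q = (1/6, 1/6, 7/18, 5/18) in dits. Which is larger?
Q

Computing entropies in dits:
H(P) = 0.5585
H(Q) = 0.5734

Distribution Q has higher entropy.

Intuition: The distribution closer to uniform (more spread out) has higher entropy.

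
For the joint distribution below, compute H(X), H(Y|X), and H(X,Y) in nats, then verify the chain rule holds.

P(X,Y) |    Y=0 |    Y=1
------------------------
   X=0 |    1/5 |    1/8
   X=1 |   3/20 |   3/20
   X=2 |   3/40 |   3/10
H(X,Y) = 1.7064, H(X) = 1.0943, H(Y|X) = 0.6121 (all in nats)

Chain rule: H(X,Y) = H(X) + H(Y|X)

Left side — joint entropy directly:
H(X,Y) = -Σ p(x,y) log p(x,y) = 1.7064 nats

Right side — compute H(Y|X) from the conditional distributions:
P(X) = (13/40, 3/10, 3/8), so H(X) = 1.0943 nats
H(Y|X) = Σ_x P(X=x) · H(Y|X=x):
  P(Y|X=0) = (8/13, 5/13), H(Y|X=0) = 0.6663, weight P(X=0) = 13/40
  P(Y|X=1) = (1/2, 1/2), H(Y|X=1) = 0.6931, weight P(X=1) = 3/10
  P(Y|X=2) = (1/5, 4/5), H(Y|X=2) = 0.5004, weight P(X=2) = 3/8
H(Y|X) = 0.6121 nats

H(X) + H(Y|X) = 1.0943 + 0.6121 = 1.7064 nats

Both sides equal 1.7064 nats. ✓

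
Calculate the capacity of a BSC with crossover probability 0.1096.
0.5013 bits

For a binary symmetric channel (BSC) with error probability p:
Capacity C = 1 - H(p) bits per symbol

where H(p) = -p log₂(p) - (1-p) log₂(1-p) is the binary entropy function.

H(0.1096) = 0.4987 bits
C = 1 - 0.4987 = 0.5013 bits per symbol

This means we can reliably transmit up to 0.5013 bits of information per channel use.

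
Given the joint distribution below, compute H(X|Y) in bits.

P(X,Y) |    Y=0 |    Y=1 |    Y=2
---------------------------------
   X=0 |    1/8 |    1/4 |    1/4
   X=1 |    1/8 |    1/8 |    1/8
0.9387 bits

Using the chain rule: H(X|Y) = H(X,Y) - H(Y)

First, compute H(X,Y) = 2.5000 bits

Marginal P(Y) = (1/4, 3/8, 3/8)
H(Y) = 1.5613 bits

H(X|Y) = H(X,Y) - H(Y) = 2.5000 - 1.5613 = 0.9387 bits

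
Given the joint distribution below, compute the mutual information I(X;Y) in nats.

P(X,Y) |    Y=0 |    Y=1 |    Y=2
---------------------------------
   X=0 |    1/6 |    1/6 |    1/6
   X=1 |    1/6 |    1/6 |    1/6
0.0000 nats

Mutual information: I(X;Y) = H(X) + H(Y) - H(X,Y)

Marginals:
P(X) = (1/2, 1/2), H(X) = 0.6931 nats
P(Y) = (1/3, 1/3, 1/3), H(Y) = 1.0986 nats

Joint entropy: H(X,Y) = 1.7918 nats

I(X;Y) = 0.6931 + 1.0986 - 1.7918 = 0.0000 nats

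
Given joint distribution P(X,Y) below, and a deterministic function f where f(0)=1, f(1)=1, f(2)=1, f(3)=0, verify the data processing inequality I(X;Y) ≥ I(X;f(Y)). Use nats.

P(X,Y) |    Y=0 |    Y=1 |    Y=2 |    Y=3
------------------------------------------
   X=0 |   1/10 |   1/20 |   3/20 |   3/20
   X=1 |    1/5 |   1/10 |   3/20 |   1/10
I(X;Y) = 0.0255, I(X;f(Y)) = 0.0151, inequality holds: 0.0255 ≥ 0.0151

Data Processing Inequality: For any Markov chain X → Y → Z, we have I(X;Y) ≥ I(X;Z).

Here Z = f(Y) is a deterministic function of Y, forming X → Y → Z.

Original I(X;Y) = 0.0255 nats

After applying f:
P(X,Z) where Z=f(Y):
- P(X,Z=0) = P(X,Y=3)
- P(X,Z=1) = P(X,Y=0) + P(X,Y=1) + P(X,Y=2)

I(X;Z) = I(X;f(Y)) = 0.0151 nats

Verification: 0.0255 ≥ 0.0151 ✓

Information cannot be created by processing; the function f can only lose information about X.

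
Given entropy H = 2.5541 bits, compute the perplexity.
5.8730

Perplexity is 2^H (or exp(H) for natural log).

H = 2.5541 bits
Perplexity = 2^2.5541 = 5.8730

Interpretation: The model's uncertainty is equivalent to choosing uniformly among 5.9 options.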